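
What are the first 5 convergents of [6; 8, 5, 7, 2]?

Using the convergent recurrence p_i = a_i*p_{i-1} + p_{i-2}, q_i = a_i*q_{i-1} + q_{i-2} with p_{-2}=0, p_{-1}=1, q_{-2}=1, q_{-1}=0:
  i=0: a_0=6, p_0 = 6*1 + 0 = 6, q_0 = 6*0 + 1 = 1.
  i=1: a_1=8, p_1 = 8*6 + 1 = 49, q_1 = 8*1 + 0 = 8.
  i=2: a_2=5, p_2 = 5*49 + 6 = 251, q_2 = 5*8 + 1 = 41.
  i=3: a_3=7, p_3 = 7*251 + 49 = 1806, q_3 = 7*41 + 8 = 295.
  i=4: a_4=2, p_4 = 2*1806 + 251 = 3863, q_4 = 2*295 + 41 = 631.

6/1, 49/8, 251/41, 1806/295, 3863/631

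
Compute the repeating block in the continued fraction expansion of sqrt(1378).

Write x_i = (sqrt(1378) + m_i)/d_i with (m_0, d_0) = (0, 1). a_0 = floor(sqrt(1378)) = 37, since 37^2 = 1369 <= 1378 < 1444 = 38^2.
Iterate m_{i+1} = d_i*a_i - m_i, d_{i+1} = (1378 - m_{i+1}^2)/d_i, a_{i+1} = floor((a_0 + m_{i+1})/d_{i+1}):
  m_1 = 1*37 - 0 = 37, d_1 = (1378 - 37^2)/1 = 9/1 = 9, a_1 = floor((37 + 37)/9) = 8.
  m_2 = 9*8 - 37 = 35, d_2 = (1378 - 35^2)/9 = 153/9 = 17, a_2 = floor((37 + 35)/17) = 4.
  m_3 = 17*4 - 35 = 33, d_3 = (1378 - 33^2)/17 = 289/17 = 17, a_3 = floor((37 + 33)/17) = 4.
  m_4 = 17*4 - 33 = 35, d_4 = (1378 - 35^2)/17 = 153/17 = 9, a_4 = floor((37 + 35)/9) = 8.
  m_5 = 9*8 - 35 = 37, d_5 = (1378 - 37^2)/9 = 9/9 = 1, a_5 = floor((37 + 37)/1) = 74.
  m_6 = 1*74 - 37 = 37, d_6 = (1378 - 37^2)/1 = 9/1 = 9: (m_6, d_6) = (m_1, d_1) = (37, 9), so from here the quotients repeat a_1, ..., a_5; the period length is 5.
Hence the expansion of sqrt(1378) is a_0 = 37 followed by the repeating block 8, 4, 4, 8, 74 (period 5).

[37; (8, 4, 4, 8, 74)]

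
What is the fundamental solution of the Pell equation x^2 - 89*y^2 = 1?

(x, y) = (500001, 53000)

First expand sqrt(89) as a continued fraction. With x_i = (sqrt(89) + m_i)/d_i and (m_0, d_0) = (0, 1): a_0 = floor(sqrt(89)) = 9, since 9^2 = 81 <= 89 < 100 = 10^2.
Iterate m_{i+1} = d_i*a_i - m_i, d_{i+1} = (89 - m_{i+1}^2)/d_i, a_{i+1} = floor((a_0 + m_{i+1})/d_{i+1}):
  m_1 = 1*9 - 0 = 9, d_1 = (89 - 9^2)/1 = 8/1 = 8, a_1 = floor((9 + 9)/8) = 2.
  m_2 = 8*2 - 9 = 7, d_2 = (89 - 7^2)/8 = 40/8 = 5, a_2 = floor((9 + 7)/5) = 3.
  m_3 = 5*3 - 7 = 8, d_3 = (89 - 8^2)/5 = 25/5 = 5, a_3 = floor((9 + 8)/5) = 3.
  m_4 = 5*3 - 8 = 7, d_4 = (89 - 7^2)/5 = 40/5 = 8, a_4 = floor((9 + 7)/8) = 2.
  m_5 = 8*2 - 7 = 9, d_5 = (89 - 9^2)/8 = 8/8 = 1, a_5 = floor((9 + 9)/1) = 18.
  m_6 = 1*18 - 9 = 9, d_6 = (89 - 9^2)/1 = 8/1 = 8: (m_6, d_6) = (m_1, d_1) = (9, 8), so from here the quotients repeat a_1, ..., a_5; the period length is 5.
So sqrt(89) = [9; (2, 3, 3, 2, 18)] with period length k = 5.
k is odd, so (p_{k-1}, q_{k-1}) only solves x^2 - 89y^2 = -1 and the fundamental solution of x^2 - 89y^2 = 1 is (p_{2k-1}, q_{2k-1}) = (p_9, q_9); compute convergents through index 9, running through the period twice.
Convergents (p_i = a_i*p_{i-1} + p_{i-2}, q_i = a_i*q_{i-1} + q_{i-2} with p_{-2}=0, p_{-1}=1, q_{-2}=1, q_{-1}=0):
  i=0: a_0=9, p_0 = 9*1 + 0 = 9, q_0 = 9*0 + 1 = 1.
  i=1: a_1=2, p_1 = 2*9 + 1 = 19, q_1 = 2*1 + 0 = 2.
  i=2: a_2=3, p_2 = 3*19 + 9 = 66, q_2 = 3*2 + 1 = 7.
  i=3: a_3=3, p_3 = 3*66 + 19 = 217, q_3 = 3*7 + 2 = 23.
  i=4: a_4=2, p_4 = 2*217 + 66 = 500, q_4 = 2*23 + 7 = 53.
  i=5: a_5=18, p_5 = 18*500 + 217 = 9217, q_5 = 18*53 + 23 = 977.
  i=6: a_6=2, p_6 = 2*9217 + 500 = 18934, q_6 = 2*977 + 53 = 2007.
  i=7: a_7=3, p_7 = 3*18934 + 9217 = 66019, q_7 = 3*2007 + 977 = 6998.
  i=8: a_8=3, p_8 = 3*66019 + 18934 = 216991, q_8 = 3*6998 + 2007 = 23001.
  i=9: a_9=2, p_9 = 2*216991 + 66019 = 500001, q_9 = 2*23001 + 6998 = 53000.
Indeed p_4^2 - 89*q_4^2 = 250000 - 250001 = -1, not +1.
Check: 500001^2 - 89*53000^2 = 250001000001 - 250001000000 = 1, so (x, y) = (500001, 53000) solves the equation, and by the theorem it is the least positive solution.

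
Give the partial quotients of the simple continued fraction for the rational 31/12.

Run the Euclidean algorithm on 31 and 12; the successive quotients are the partial quotients a_0, a_1, ... (each step inverts the fractional part left over by the previous one):
  31 = 2*12 + 7, so a_0 = 2.
  12 = 1*7 + 5, so a_1 = 1.
  7 = 1*5 + 2, so a_2 = 1.
  5 = 2*2 + 1, so a_3 = 2.
  2 = 2*1 + 0, so a_4 = 2.
The remainder reaches 0 after 5 divisions, so the expansion has 5 partial quotients, read off in order.

[2; 1, 1, 2, 2]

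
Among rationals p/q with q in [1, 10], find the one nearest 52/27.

Expand x = 52/27 as a continued fraction with the Euclidean algorithm:
  52 = 1*27 + 25, so a_0 = 1.
  27 = 1*25 + 2, so a_1 = 1.
  25 = 12*2 + 1, so a_2 = 12.
  2 = 2*1 + 0, so a_3 = 2.
so x = [1; 1, 12, 2].
Convergents (p_i = a_i*p_{i-1} + p_{i-2}, q_i = a_i*q_{i-1} + q_{i-2} with p_{-2}=0, p_{-1}=1, q_{-2}=1, q_{-1}=0), until the denominator exceeds 10:
  i=0: a_0=1, p_0 = 1*1 + 0 = 1, q_0 = 1*0 + 1 = 1.
  i=1: a_1=1, p_1 = 1*1 + 1 = 2, q_1 = 1*1 + 0 = 1.
  i=2: a_2=12, p_2 = 12*2 + 1 = 25, q_2 = 12*1 + 1 = 13.
q_2 = 13 > 10, so the last convergent with denominator <= 10 is p_1/q_1 = 2/1.
The closest fraction with denominator <= 10 is either p_1/q_1 or the intermediate fraction (k*p_1 + p_0)/(k*q_1 + q_0) with the largest k >= 1 whose denominator stays <= 10; these approach x as k grows, and every other convergent or intermediate fraction in range is farther away.
Largest k: floor((10 - q_0)/q_1) = floor((10 - 1)/1) = 9.
That gives (9*2 + 1)/(9*1 + 1) = 19/10.
Compare the errors: |x - 2/1| = |52*1 - 2*27|/(27*1) = 2/27, and |x - 19/10| = |52*10 - 19*27|/(27*10) = 7/270.
Cross-multiplying, 7*27 = 189 < 540 = 2*270, so 7/270 is smaller: the intermediate fraction 19/10 is closer to x than 2/1.

19/10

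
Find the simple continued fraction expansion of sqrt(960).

Write x_i = (sqrt(960) + m_i)/d_i with (m_0, d_0) = (0, 1). a_0 = floor(sqrt(960)) = 30, since 30^2 = 900 <= 960 < 961 = 31^2.
Iterate m_{i+1} = d_i*a_i - m_i, d_{i+1} = (960 - m_{i+1}^2)/d_i, a_{i+1} = floor((a_0 + m_{i+1})/d_{i+1}):
  m_1 = 1*30 - 0 = 30, d_1 = (960 - 30^2)/1 = 60/1 = 60, a_1 = floor((30 + 30)/60) = 1.
  m_2 = 60*1 - 30 = 30, d_2 = (960 - 30^2)/60 = 60/60 = 1, a_2 = floor((30 + 30)/1) = 60.
  m_3 = 1*60 - 30 = 30, d_3 = (960 - 30^2)/1 = 60/1 = 60: (m_3, d_3) = (m_1, d_1) = (30, 60), so from here the quotients repeat a_1, a_2; the period length is 2.
Hence the expansion of sqrt(960) is a_0 = 30 followed by the repeating block 1, 60 (period 2).

[30; (1, 60)]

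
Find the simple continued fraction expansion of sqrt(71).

Write x_i = (sqrt(71) + m_i)/d_i with (m_0, d_0) = (0, 1). a_0 = floor(sqrt(71)) = 8, since 8^2 = 64 <= 71 < 81 = 9^2.
Iterate m_{i+1} = d_i*a_i - m_i, d_{i+1} = (71 - m_{i+1}^2)/d_i, a_{i+1} = floor((a_0 + m_{i+1})/d_{i+1}):
  m_1 = 1*8 - 0 = 8, d_1 = (71 - 8^2)/1 = 7/1 = 7, a_1 = floor((8 + 8)/7) = 2.
  m_2 = 7*2 - 8 = 6, d_2 = (71 - 6^2)/7 = 35/7 = 5, a_2 = floor((8 + 6)/5) = 2.
  m_3 = 5*2 - 6 = 4, d_3 = (71 - 4^2)/5 = 55/5 = 11, a_3 = floor((8 + 4)/11) = 1.
  m_4 = 11*1 - 4 = 7, d_4 = (71 - 7^2)/11 = 22/11 = 2, a_4 = floor((8 + 7)/2) = 7.
  m_5 = 2*7 - 7 = 7, d_5 = (71 - 7^2)/2 = 22/2 = 11, a_5 = floor((8 + 7)/11) = 1.
  m_6 = 11*1 - 7 = 4, d_6 = (71 - 4^2)/11 = 55/11 = 5, a_6 = floor((8 + 4)/5) = 2.
  m_7 = 5*2 - 4 = 6, d_7 = (71 - 6^2)/5 = 35/5 = 7, a_7 = floor((8 + 6)/7) = 2.
  m_8 = 7*2 - 6 = 8, d_8 = (71 - 8^2)/7 = 7/7 = 1, a_8 = floor((8 + 8)/1) = 16.
  m_9 = 1*16 - 8 = 8, d_9 = (71 - 8^2)/1 = 7/1 = 7: (m_9, d_9) = (m_1, d_1) = (8, 7), so from here the quotients repeat a_1, ..., a_8; the period length is 8.
Hence the expansion of sqrt(71) is a_0 = 8 followed by the repeating block 2, 2, 1, 7, 1, 2, 2, 16 (period 8).

[8; (2, 2, 1, 7, 1, 2, 2, 16)]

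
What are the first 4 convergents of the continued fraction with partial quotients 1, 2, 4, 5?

Using the convergent recurrence p_i = a_i*p_{i-1} + p_{i-2}, q_i = a_i*q_{i-1} + q_{i-2} with p_{-2}=0, p_{-1}=1, q_{-2}=1, q_{-1}=0:
  i=0: a_0=1, p_0 = 1*1 + 0 = 1, q_0 = 1*0 + 1 = 1.
  i=1: a_1=2, p_1 = 2*1 + 1 = 3, q_1 = 2*1 + 0 = 2.
  i=2: a_2=4, p_2 = 4*3 + 1 = 13, q_2 = 4*2 + 1 = 9.
  i=3: a_3=5, p_3 = 5*13 + 3 = 68, q_3 = 5*9 + 2 = 47.

1/1, 3/2, 13/9, 68/47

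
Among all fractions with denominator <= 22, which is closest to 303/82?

48/13

Expand x = 303/82 as a continued fraction with the Euclidean algorithm:
  303 = 3*82 + 57, so a_0 = 3.
  82 = 1*57 + 25, so a_1 = 1.
  57 = 2*25 + 7, so a_2 = 2.
  25 = 3*7 + 4, so a_3 = 3.
  7 = 1*4 + 3, so a_4 = 1.
  4 = 1*3 + 1, so a_5 = 1.
  3 = 3*1 + 0, so a_6 = 3.
so x = [3; 1, 2, 3, 1, 1, 3].
Convergents (p_i = a_i*p_{i-1} + p_{i-2}, q_i = a_i*q_{i-1} + q_{i-2} with p_{-2}=0, p_{-1}=1, q_{-2}=1, q_{-1}=0), until the denominator exceeds 22:
  i=0: a_0=3, p_0 = 3*1 + 0 = 3, q_0 = 3*0 + 1 = 1.
  i=1: a_1=1, p_1 = 1*3 + 1 = 4, q_1 = 1*1 + 0 = 1.
  i=2: a_2=2, p_2 = 2*4 + 3 = 11, q_2 = 2*1 + 1 = 3.
  i=3: a_3=3, p_3 = 3*11 + 4 = 37, q_3 = 3*3 + 1 = 10.
  i=4: a_4=1, p_4 = 1*37 + 11 = 48, q_4 = 1*10 + 3 = 13.
  i=5: a_5=1, p_5 = 1*48 + 37 = 85, q_5 = 1*13 + 10 = 23.
q_5 = 23 > 22, so the last convergent with denominator <= 22 is p_4/q_4 = 48/13.
The closest fraction with denominator <= 22 is either p_4/q_4 or the intermediate fraction (k*p_4 + p_3)/(k*q_4 + q_3) with the largest k >= 1 whose denominator stays <= 22; these approach x as k grows, and every other convergent or intermediate fraction in range is farther away.
Largest k: floor((22 - q_3)/q_4) = floor((22 - 10)/13) = 0.
Since k = 0, no intermediate fraction beyond p_4/q_4 has denominator <= 22, so the convergent 48/13 is the closest (its error is |303*13 - 48*82|/(82*13) = 3/1066).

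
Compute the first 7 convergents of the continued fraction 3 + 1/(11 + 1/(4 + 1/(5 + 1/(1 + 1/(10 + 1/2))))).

Using the convergent recurrence p_i = a_i*p_{i-1} + p_{i-2}, q_i = a_i*q_{i-1} + q_{i-2} with p_{-2}=0, p_{-1}=1, q_{-2}=1, q_{-1}=0:
  i=0: a_0=3, p_0 = 3*1 + 0 = 3, q_0 = 3*0 + 1 = 1.
  i=1: a_1=11, p_1 = 11*3 + 1 = 34, q_1 = 11*1 + 0 = 11.
  i=2: a_2=4, p_2 = 4*34 + 3 = 139, q_2 = 4*11 + 1 = 45.
  i=3: a_3=5, p_3 = 5*139 + 34 = 729, q_3 = 5*45 + 11 = 236.
  i=4: a_4=1, p_4 = 1*729 + 139 = 868, q_4 = 1*236 + 45 = 281.
  i=5: a_5=10, p_5 = 10*868 + 729 = 9409, q_5 = 10*281 + 236 = 3046.
  i=6: a_6=2, p_6 = 2*9409 + 868 = 19686, q_6 = 2*3046 + 281 = 6373.

3/1, 34/11, 139/45, 729/236, 868/281, 9409/3046, 19686/6373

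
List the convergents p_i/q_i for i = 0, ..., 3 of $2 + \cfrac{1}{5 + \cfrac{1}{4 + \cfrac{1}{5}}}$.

Using the convergent recurrence p_i = a_i*p_{i-1} + p_{i-2}, q_i = a_i*q_{i-1} + q_{i-2} with p_{-2}=0, p_{-1}=1, q_{-2}=1, q_{-1}=0:
  i=0: a_0=2, p_0 = 2*1 + 0 = 2, q_0 = 2*0 + 1 = 1.
  i=1: a_1=5, p_1 = 5*2 + 1 = 11, q_1 = 5*1 + 0 = 5.
  i=2: a_2=4, p_2 = 4*11 + 2 = 46, q_2 = 4*5 + 1 = 21.
  i=3: a_3=5, p_3 = 5*46 + 11 = 241, q_3 = 5*21 + 5 = 110.

2/1, 11/5, 46/21, 241/110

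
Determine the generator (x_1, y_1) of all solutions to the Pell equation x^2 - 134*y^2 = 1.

(x, y) = (145925, 12606)

First expand sqrt(134) as a continued fraction. With x_i = (sqrt(134) + m_i)/d_i and (m_0, d_0) = (0, 1): a_0 = floor(sqrt(134)) = 11, since 11^2 = 121 <= 134 < 144 = 12^2.
Iterate m_{i+1} = d_i*a_i - m_i, d_{i+1} = (134 - m_{i+1}^2)/d_i, a_{i+1} = floor((a_0 + m_{i+1})/d_{i+1}):
  m_1 = 1*11 - 0 = 11, d_1 = (134 - 11^2)/1 = 13/1 = 13, a_1 = floor((11 + 11)/13) = 1.
  m_2 = 13*1 - 11 = 2, d_2 = (134 - 2^2)/13 = 130/13 = 10, a_2 = floor((11 + 2)/10) = 1.
  m_3 = 10*1 - 2 = 8, d_3 = (134 - 8^2)/10 = 70/10 = 7, a_3 = floor((11 + 8)/7) = 2.
  m_4 = 7*2 - 8 = 6, d_4 = (134 - 6^2)/7 = 98/7 = 14, a_4 = floor((11 + 6)/14) = 1.
  m_5 = 14*1 - 6 = 8, d_5 = (134 - 8^2)/14 = 70/14 = 5, a_5 = floor((11 + 8)/5) = 3.
  m_6 = 5*3 - 8 = 7, d_6 = (134 - 7^2)/5 = 85/5 = 17, a_6 = floor((11 + 7)/17) = 1.
  m_7 = 17*1 - 7 = 10, d_7 = (134 - 10^2)/17 = 34/17 = 2, a_7 = floor((11 + 10)/2) = 10.
  m_8 = 2*10 - 10 = 10, d_8 = (134 - 10^2)/2 = 34/2 = 17, a_8 = floor((11 + 10)/17) = 1.
  m_9 = 17*1 - 10 = 7, d_9 = (134 - 7^2)/17 = 85/17 = 5, a_9 = floor((11 + 7)/5) = 3.
  m_10 = 5*3 - 7 = 8, d_10 = (134 - 8^2)/5 = 70/5 = 14, a_10 = floor((11 + 8)/14) = 1.
  m_11 = 14*1 - 8 = 6, d_11 = (134 - 6^2)/14 = 98/14 = 7, a_11 = floor((11 + 6)/7) = 2.
  m_12 = 7*2 - 6 = 8, d_12 = (134 - 8^2)/7 = 70/7 = 10, a_12 = floor((11 + 8)/10) = 1.
  m_13 = 10*1 - 8 = 2, d_13 = (134 - 2^2)/10 = 130/10 = 13, a_13 = floor((11 + 2)/13) = 1.
  m_14 = 13*1 - 2 = 11, d_14 = (134 - 11^2)/13 = 13/13 = 1, a_14 = floor((11 + 11)/1) = 22.
  m_15 = 1*22 - 11 = 11, d_15 = (134 - 11^2)/1 = 13/1 = 13: (m_15, d_15) = (m_1, d_1) = (11, 13), so from here the quotients repeat a_1, ..., a_14; the period length is 14.
So sqrt(134) = [11; (1, 1, 2, 1, 3, 1, 10, 1, 3, 1, 2, 1, 1, 22)] with period length k = 14.
k is even, so the fundamental solution of x^2 - 134y^2 = 1 is (p_{k-1}, q_{k-1}) = (p_13, q_13); compute convergents through index 13.
Convergents (p_i = a_i*p_{i-1} + p_{i-2}, q_i = a_i*q_{i-1} + q_{i-2} with p_{-2}=0, p_{-1}=1, q_{-2}=1, q_{-1}=0):
  i=0: a_0=11, p_0 = 11*1 + 0 = 11, q_0 = 11*0 + 1 = 1.
  i=1: a_1=1, p_1 = 1*11 + 1 = 12, q_1 = 1*1 + 0 = 1.
  i=2: a_2=1, p_2 = 1*12 + 11 = 23, q_2 = 1*1 + 1 = 2.
  i=3: a_3=2, p_3 = 2*23 + 12 = 58, q_3 = 2*2 + 1 = 5.
  i=4: a_4=1, p_4 = 1*58 + 23 = 81, q_4 = 1*5 + 2 = 7.
  i=5: a_5=3, p_5 = 3*81 + 58 = 301, q_5 = 3*7 + 5 = 26.
  i=6: a_6=1, p_6 = 1*301 + 81 = 382, q_6 = 1*26 + 7 = 33.
  i=7: a_7=10, p_7 = 10*382 + 301 = 4121, q_7 = 10*33 + 26 = 356.
  i=8: a_8=1, p_8 = 1*4121 + 382 = 4503, q_8 = 1*356 + 33 = 389.
  i=9: a_9=3, p_9 = 3*4503 + 4121 = 17630, q_9 = 3*389 + 356 = 1523.
  i=10: a_10=1, p_10 = 1*17630 + 4503 = 22133, q_10 = 1*1523 + 389 = 1912.
  i=11: a_11=2, p_11 = 2*22133 + 17630 = 61896, q_11 = 2*1912 + 1523 = 5347.
  i=12: a_12=1, p_12 = 1*61896 + 22133 = 84029, q_12 = 1*5347 + 1912 = 7259.
  i=13: a_13=1, p_13 = 1*84029 + 61896 = 145925, q_13 = 1*7259 + 5347 = 12606.
Check: 145925^2 - 134*12606^2 = 21294105625 - 21294105624 = 1, so (x, y) = (145925, 12606) solves the equation, and by the theorem it is the least positive solution.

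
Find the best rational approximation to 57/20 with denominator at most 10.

Expand x = 57/20 as a continued fraction with the Euclidean algorithm:
  57 = 2*20 + 17, so a_0 = 2.
  20 = 1*17 + 3, so a_1 = 1.
  17 = 5*3 + 2, so a_2 = 5.
  3 = 1*2 + 1, so a_3 = 1.
  2 = 2*1 + 0, so a_4 = 2.
so x = [2; 1, 5, 1, 2].
Convergents (p_i = a_i*p_{i-1} + p_{i-2}, q_i = a_i*q_{i-1} + q_{i-2} with p_{-2}=0, p_{-1}=1, q_{-2}=1, q_{-1}=0), until the denominator exceeds 10:
  i=0: a_0=2, p_0 = 2*1 + 0 = 2, q_0 = 2*0 + 1 = 1.
  i=1: a_1=1, p_1 = 1*2 + 1 = 3, q_1 = 1*1 + 0 = 1.
  i=2: a_2=5, p_2 = 5*3 + 2 = 17, q_2 = 5*1 + 1 = 6.
  i=3: a_3=1, p_3 = 1*17 + 3 = 20, q_3 = 1*6 + 1 = 7.
  i=4: a_4=2, p_4 = 2*20 + 17 = 57, q_4 = 2*7 + 6 = 20.
q_4 = 20 > 10, so the last convergent with denominator <= 10 is p_3/q_3 = 20/7.
The closest fraction with denominator <= 10 is either p_3/q_3 or the intermediate fraction (k*p_3 + p_2)/(k*q_3 + q_2) with the largest k >= 1 whose denominator stays <= 10; these approach x as k grows, and every other convergent or intermediate fraction in range is farther away.
Largest k: floor((10 - q_2)/q_3) = floor((10 - 6)/7) = 0.
Since k = 0, no intermediate fraction beyond p_3/q_3 has denominator <= 10, so the convergent 20/7 is the closest (its error is |57*7 - 20*20|/(20*7) = 1/140).

20/7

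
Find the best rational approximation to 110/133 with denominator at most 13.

5/6

Expand x = 110/133 as a continued fraction with the Euclidean algorithm:
  110 = 0*133 + 110, so a_0 = 0.
  133 = 1*110 + 23, so a_1 = 1.
  110 = 4*23 + 18, so a_2 = 4.
  23 = 1*18 + 5, so a_3 = 1.
  18 = 3*5 + 3, so a_4 = 3.
  5 = 1*3 + 2, so a_5 = 1.
  3 = 1*2 + 1, so a_6 = 1.
  2 = 2*1 + 0, so a_7 = 2.
so x = [0; 1, 4, 1, 3, 1, 1, 2].
Convergents (p_i = a_i*p_{i-1} + p_{i-2}, q_i = a_i*q_{i-1} + q_{i-2} with p_{-2}=0, p_{-1}=1, q_{-2}=1, q_{-1}=0), until the denominator exceeds 13:
  i=0: a_0=0, p_0 = 0*1 + 0 = 0, q_0 = 0*0 + 1 = 1.
  i=1: a_1=1, p_1 = 1*0 + 1 = 1, q_1 = 1*1 + 0 = 1.
  i=2: a_2=4, p_2 = 4*1 + 0 = 4, q_2 = 4*1 + 1 = 5.
  i=3: a_3=1, p_3 = 1*4 + 1 = 5, q_3 = 1*5 + 1 = 6.
  i=4: a_4=3, p_4 = 3*5 + 4 = 19, q_4 = 3*6 + 5 = 23.
q_4 = 23 > 13, so the last convergent with denominator <= 13 is p_3/q_3 = 5/6.
The closest fraction with denominator <= 13 is either p_3/q_3 or the intermediate fraction (k*p_3 + p_2)/(k*q_3 + q_2) with the largest k >= 1 whose denominator stays <= 13; these approach x as k grows, and every other convergent or intermediate fraction in range is farther away.
Largest k: floor((13 - q_2)/q_3) = floor((13 - 5)/6) = 1.
That gives (1*5 + 4)/(1*6 + 5) = 9/11.
Compare the errors: |x - 5/6| = |110*6 - 5*133|/(133*6) = 5/798, and |x - 9/11| = |110*11 - 9*133|/(133*11) = 13/1463.
Cross-multiplying, 5*1463 = 7315 < 10374 = 13*798, so 5/798 is smaller: the convergent 5/6 is closer to x than 9/11.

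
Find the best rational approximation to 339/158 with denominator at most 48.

Expand x = 339/158 as a continued fraction with the Euclidean algorithm:
  339 = 2*158 + 23, so a_0 = 2.
  158 = 6*23 + 20, so a_1 = 6.
  23 = 1*20 + 3, so a_2 = 1.
  20 = 6*3 + 2, so a_3 = 6.
  3 = 1*2 + 1, so a_4 = 1.
  2 = 2*1 + 0, so a_5 = 2.
so x = [2; 6, 1, 6, 1, 2].
Convergents (p_i = a_i*p_{i-1} + p_{i-2}, q_i = a_i*q_{i-1} + q_{i-2} with p_{-2}=0, p_{-1}=1, q_{-2}=1, q_{-1}=0), until the denominator exceeds 48:
  i=0: a_0=2, p_0 = 2*1 + 0 = 2, q_0 = 2*0 + 1 = 1.
  i=1: a_1=6, p_1 = 6*2 + 1 = 13, q_1 = 6*1 + 0 = 6.
  i=2: a_2=1, p_2 = 1*13 + 2 = 15, q_2 = 1*6 + 1 = 7.
  i=3: a_3=6, p_3 = 6*15 + 13 = 103, q_3 = 6*7 + 6 = 48.
  i=4: a_4=1, p_4 = 1*103 + 15 = 118, q_4 = 1*48 + 7 = 55.
q_4 = 55 > 48, so the last convergent with denominator <= 48 is p_3/q_3 = 103/48.
The closest fraction with denominator <= 48 is either p_3/q_3 or the intermediate fraction (k*p_3 + p_2)/(k*q_3 + q_2) with the largest k >= 1 whose denominator stays <= 48; these approach x as k grows, and every other convergent or intermediate fraction in range is farther away.
Largest k: floor((48 - q_2)/q_3) = floor((48 - 7)/48) = 0.
Since k = 0, no intermediate fraction beyond p_3/q_3 has denominator <= 48, so the convergent 103/48 is the closest (its error is |339*48 - 103*158|/(158*48) = 2/7584).

103/48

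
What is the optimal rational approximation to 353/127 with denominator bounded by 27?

25/9

Expand x = 353/127 as a continued fraction with the Euclidean algorithm:
  353 = 2*127 + 99, so a_0 = 2.
  127 = 1*99 + 28, so a_1 = 1.
  99 = 3*28 + 15, so a_2 = 3.
  28 = 1*15 + 13, so a_3 = 1.
  15 = 1*13 + 2, so a_4 = 1.
  13 = 6*2 + 1, so a_5 = 6.
  2 = 2*1 + 0, so a_6 = 2.
so x = [2; 1, 3, 1, 1, 6, 2].
Convergents (p_i = a_i*p_{i-1} + p_{i-2}, q_i = a_i*q_{i-1} + q_{i-2} with p_{-2}=0, p_{-1}=1, q_{-2}=1, q_{-1}=0), until the denominator exceeds 27:
  i=0: a_0=2, p_0 = 2*1 + 0 = 2, q_0 = 2*0 + 1 = 1.
  i=1: a_1=1, p_1 = 1*2 + 1 = 3, q_1 = 1*1 + 0 = 1.
  i=2: a_2=3, p_2 = 3*3 + 2 = 11, q_2 = 3*1 + 1 = 4.
  i=3: a_3=1, p_3 = 1*11 + 3 = 14, q_3 = 1*4 + 1 = 5.
  i=4: a_4=1, p_4 = 1*14 + 11 = 25, q_4 = 1*5 + 4 = 9.
  i=5: a_5=6, p_5 = 6*25 + 14 = 164, q_5 = 6*9 + 5 = 59.
q_5 = 59 > 27, so the last convergent with denominator <= 27 is p_4/q_4 = 25/9.
The closest fraction with denominator <= 27 is either p_4/q_4 or the intermediate fraction (k*p_4 + p_3)/(k*q_4 + q_3) with the largest k >= 1 whose denominator stays <= 27; these approach x as k grows, and every other convergent or intermediate fraction in range is farther away.
Largest k: floor((27 - q_3)/q_4) = floor((27 - 5)/9) = 2.
That gives (2*25 + 14)/(2*9 + 5) = 64/23.
Compare the errors: |x - 25/9| = |353*9 - 25*127|/(127*9) = 2/1143, and |x - 64/23| = |353*23 - 64*127|/(127*23) = 9/2921.
Cross-multiplying, 2*2921 = 5842 < 10287 = 9*1143, so 2/1143 is smaller: the convergent 25/9 is closer to x than 64/23.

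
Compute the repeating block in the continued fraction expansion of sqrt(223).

[14; (1, 13, 1, 28)]

Write x_i = (sqrt(223) + m_i)/d_i with (m_0, d_0) = (0, 1). a_0 = floor(sqrt(223)) = 14, since 14^2 = 196 <= 223 < 225 = 15^2.
Iterate m_{i+1} = d_i*a_i - m_i, d_{i+1} = (223 - m_{i+1}^2)/d_i, a_{i+1} = floor((a_0 + m_{i+1})/d_{i+1}):
  m_1 = 1*14 - 0 = 14, d_1 = (223 - 14^2)/1 = 27/1 = 27, a_1 = floor((14 + 14)/27) = 1.
  m_2 = 27*1 - 14 = 13, d_2 = (223 - 13^2)/27 = 54/27 = 2, a_2 = floor((14 + 13)/2) = 13.
  m_3 = 2*13 - 13 = 13, d_3 = (223 - 13^2)/2 = 54/2 = 27, a_3 = floor((14 + 13)/27) = 1.
  m_4 = 27*1 - 13 = 14, d_4 = (223 - 14^2)/27 = 27/27 = 1, a_4 = floor((14 + 14)/1) = 28.
  m_5 = 1*28 - 14 = 14, d_5 = (223 - 14^2)/1 = 27/1 = 27: (m_5, d_5) = (m_1, d_1) = (14, 27), so from here the quotients repeat a_1, ..., a_4; the period length is 4.
Hence the expansion of sqrt(223) is a_0 = 14 followed by the repeating block 1, 13, 1, 28 (period 4).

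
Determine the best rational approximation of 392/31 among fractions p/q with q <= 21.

Expand x = 392/31 as a continued fraction with the Euclidean algorithm:
  392 = 12*31 + 20, so a_0 = 12.
  31 = 1*20 + 11, so a_1 = 1.
  20 = 1*11 + 9, so a_2 = 1.
  11 = 1*9 + 2, so a_3 = 1.
  9 = 4*2 + 1, so a_4 = 4.
  2 = 2*1 + 0, so a_5 = 2.
so x = [12; 1, 1, 1, 4, 2].
Convergents (p_i = a_i*p_{i-1} + p_{i-2}, q_i = a_i*q_{i-1} + q_{i-2} with p_{-2}=0, p_{-1}=1, q_{-2}=1, q_{-1}=0), until the denominator exceeds 21:
  i=0: a_0=12, p_0 = 12*1 + 0 = 12, q_0 = 12*0 + 1 = 1.
  i=1: a_1=1, p_1 = 1*12 + 1 = 13, q_1 = 1*1 + 0 = 1.
  i=2: a_2=1, p_2 = 1*13 + 12 = 25, q_2 = 1*1 + 1 = 2.
  i=3: a_3=1, p_3 = 1*25 + 13 = 38, q_3 = 1*2 + 1 = 3.
  i=4: a_4=4, p_4 = 4*38 + 25 = 177, q_4 = 4*3 + 2 = 14.
  i=5: a_5=2, p_5 = 2*177 + 38 = 392, q_5 = 2*14 + 3 = 31.
q_5 = 31 > 21, so the last convergent with denominator <= 21 is p_4/q_4 = 177/14.
The closest fraction with denominator <= 21 is either p_4/q_4 or the intermediate fraction (k*p_4 + p_3)/(k*q_4 + q_3) with the largest k >= 1 whose denominator stays <= 21; these approach x as k grows, and every other convergent or intermediate fraction in range is farther away.
Largest k: floor((21 - q_3)/q_4) = floor((21 - 3)/14) = 1.
That gives (1*177 + 38)/(1*14 + 3) = 215/17.
Compare the errors: |x - 177/14| = |392*14 - 177*31|/(31*14) = 1/434, and |x - 215/17| = |392*17 - 215*31|/(31*17) = 1/527.
Cross-multiplying, 1*434 = 434 < 527 = 1*527, so 1/527 is smaller: the intermediate fraction 215/17 is closer to x than 177/14.

215/17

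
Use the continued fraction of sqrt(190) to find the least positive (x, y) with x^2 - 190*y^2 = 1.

First expand sqrt(190) as a continued fraction. With x_i = (sqrt(190) + m_i)/d_i and (m_0, d_0) = (0, 1): a_0 = floor(sqrt(190)) = 13, since 13^2 = 169 <= 190 < 196 = 14^2.
Iterate m_{i+1} = d_i*a_i - m_i, d_{i+1} = (190 - m_{i+1}^2)/d_i, a_{i+1} = floor((a_0 + m_{i+1})/d_{i+1}):
  m_1 = 1*13 - 0 = 13, d_1 = (190 - 13^2)/1 = 21/1 = 21, a_1 = floor((13 + 13)/21) = 1.
  m_2 = 21*1 - 13 = 8, d_2 = (190 - 8^2)/21 = 126/21 = 6, a_2 = floor((13 + 8)/6) = 3.
  m_3 = 6*3 - 8 = 10, d_3 = (190 - 10^2)/6 = 90/6 = 15, a_3 = floor((13 + 10)/15) = 1.
  m_4 = 15*1 - 10 = 5, d_4 = (190 - 5^2)/15 = 165/15 = 11, a_4 = floor((13 + 5)/11) = 1.
  m_5 = 11*1 - 5 = 6, d_5 = (190 - 6^2)/11 = 154/11 = 14, a_5 = floor((13 + 6)/14) = 1.
  m_6 = 14*1 - 6 = 8, d_6 = (190 - 8^2)/14 = 126/14 = 9, a_6 = floor((13 + 8)/9) = 2.
  m_7 = 9*2 - 8 = 10, d_7 = (190 - 10^2)/9 = 90/9 = 10, a_7 = floor((13 + 10)/10) = 2.
  m_8 = 10*2 - 10 = 10, d_8 = (190 - 10^2)/10 = 90/10 = 9, a_8 = floor((13 + 10)/9) = 2.
  m_9 = 9*2 - 10 = 8, d_9 = (190 - 8^2)/9 = 126/9 = 14, a_9 = floor((13 + 8)/14) = 1.
  m_10 = 14*1 - 8 = 6, d_10 = (190 - 6^2)/14 = 154/14 = 11, a_10 = floor((13 + 6)/11) = 1.
  m_11 = 11*1 - 6 = 5, d_11 = (190 - 5^2)/11 = 165/11 = 15, a_11 = floor((13 + 5)/15) = 1.
  m_12 = 15*1 - 5 = 10, d_12 = (190 - 10^2)/15 = 90/15 = 6, a_12 = floor((13 + 10)/6) = 3.
  m_13 = 6*3 - 10 = 8, d_13 = (190 - 8^2)/6 = 126/6 = 21, a_13 = floor((13 + 8)/21) = 1.
  m_14 = 21*1 - 8 = 13, d_14 = (190 - 13^2)/21 = 21/21 = 1, a_14 = floor((13 + 13)/1) = 26.
  m_15 = 1*26 - 13 = 13, d_15 = (190 - 13^2)/1 = 21/1 = 21: (m_15, d_15) = (m_1, d_1) = (13, 21), so from here the quotients repeat a_1, ..., a_14; the period length is 14.
So sqrt(190) = [13; (1, 3, 1, 1, 1, 2, 2, 2, 1, 1, 1, 3, 1, 26)] with period length k = 14.
k is even, so the fundamental solution of x^2 - 190y^2 = 1 is (p_{k-1}, q_{k-1}) = (p_13, q_13); compute convergents through index 13.
Convergents (p_i = a_i*p_{i-1} + p_{i-2}, q_i = a_i*q_{i-1} + q_{i-2} with p_{-2}=0, p_{-1}=1, q_{-2}=1, q_{-1}=0):
  i=0: a_0=13, p_0 = 13*1 + 0 = 13, q_0 = 13*0 + 1 = 1.
  i=1: a_1=1, p_1 = 1*13 + 1 = 14, q_1 = 1*1 + 0 = 1.
  i=2: a_2=3, p_2 = 3*14 + 13 = 55, q_2 = 3*1 + 1 = 4.
  i=3: a_3=1, p_3 = 1*55 + 14 = 69, q_3 = 1*4 + 1 = 5.
  i=4: a_4=1, p_4 = 1*69 + 55 = 124, q_4 = 1*5 + 4 = 9.
  i=5: a_5=1, p_5 = 1*124 + 69 = 193, q_5 = 1*9 + 5 = 14.
  i=6: a_6=2, p_6 = 2*193 + 124 = 510, q_6 = 2*14 + 9 = 37.
  i=7: a_7=2, p_7 = 2*510 + 193 = 1213, q_7 = 2*37 + 14 = 88.
  i=8: a_8=2, p_8 = 2*1213 + 510 = 2936, q_8 = 2*88 + 37 = 213.
  i=9: a_9=1, p_9 = 1*2936 + 1213 = 4149, q_9 = 1*213 + 88 = 301.
  i=10: a_10=1, p_10 = 1*4149 + 2936 = 7085, q_10 = 1*301 + 213 = 514.
  i=11: a_11=1, p_11 = 1*7085 + 4149 = 11234, q_11 = 1*514 + 301 = 815.
  i=12: a_12=3, p_12 = 3*11234 + 7085 = 40787, q_12 = 3*815 + 514 = 2959.
  i=13: a_13=1, p_13 = 1*40787 + 11234 = 52021, q_13 = 1*2959 + 815 = 3774.
Check: 52021^2 - 190*3774^2 = 2706184441 - 2706184440 = 1, so (x, y) = (52021, 3774) solves the equation, and by the theorem it is the least positive solution.

(x, y) = (52021, 3774)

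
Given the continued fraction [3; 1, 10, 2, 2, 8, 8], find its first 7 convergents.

Using the convergent recurrence p_i = a_i*p_{i-1} + p_{i-2}, q_i = a_i*q_{i-1} + q_{i-2} with p_{-2}=0, p_{-1}=1, q_{-2}=1, q_{-1}=0:
  i=0: a_0=3, p_0 = 3*1 + 0 = 3, q_0 = 3*0 + 1 = 1.
  i=1: a_1=1, p_1 = 1*3 + 1 = 4, q_1 = 1*1 + 0 = 1.
  i=2: a_2=10, p_2 = 10*4 + 3 = 43, q_2 = 10*1 + 1 = 11.
  i=3: a_3=2, p_3 = 2*43 + 4 = 90, q_3 = 2*11 + 1 = 23.
  i=4: a_4=2, p_4 = 2*90 + 43 = 223, q_4 = 2*23 + 11 = 57.
  i=5: a_5=8, p_5 = 8*223 + 90 = 1874, q_5 = 8*57 + 23 = 479.
  i=6: a_6=8, p_6 = 8*1874 + 223 = 15215, q_6 = 8*479 + 57 = 3889.

3/1, 4/1, 43/11, 90/23, 223/57, 1874/479, 15215/3889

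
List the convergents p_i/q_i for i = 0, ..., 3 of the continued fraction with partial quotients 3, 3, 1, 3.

Using the convergent recurrence p_i = a_i*p_{i-1} + p_{i-2}, q_i = a_i*q_{i-1} + q_{i-2} with p_{-2}=0, p_{-1}=1, q_{-2}=1, q_{-1}=0:
  i=0: a_0=3, p_0 = 3*1 + 0 = 3, q_0 = 3*0 + 1 = 1.
  i=1: a_1=3, p_1 = 3*3 + 1 = 10, q_1 = 3*1 + 0 = 3.
  i=2: a_2=1, p_2 = 1*10 + 3 = 13, q_2 = 1*3 + 1 = 4.
  i=3: a_3=3, p_3 = 3*13 + 10 = 49, q_3 = 3*4 + 3 = 15.

3/1, 10/3, 13/4, 49/15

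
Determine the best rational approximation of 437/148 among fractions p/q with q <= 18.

53/18

Expand x = 437/148 as a continued fraction with the Euclidean algorithm:
  437 = 2*148 + 141, so a_0 = 2.
  148 = 1*141 + 7, so a_1 = 1.
  141 = 20*7 + 1, so a_2 = 20.
  7 = 7*1 + 0, so a_3 = 7.
so x = [2; 1, 20, 7].
Convergents (p_i = a_i*p_{i-1} + p_{i-2}, q_i = a_i*q_{i-1} + q_{i-2} with p_{-2}=0, p_{-1}=1, q_{-2}=1, q_{-1}=0), until the denominator exceeds 18:
  i=0: a_0=2, p_0 = 2*1 + 0 = 2, q_0 = 2*0 + 1 = 1.
  i=1: a_1=1, p_1 = 1*2 + 1 = 3, q_1 = 1*1 + 0 = 1.
  i=2: a_2=20, p_2 = 20*3 + 2 = 62, q_2 = 20*1 + 1 = 21.
q_2 = 21 > 18, so the last convergent with denominator <= 18 is p_1/q_1 = 3/1.
The closest fraction with denominator <= 18 is either p_1/q_1 or the intermediate fraction (k*p_1 + p_0)/(k*q_1 + q_0) with the largest k >= 1 whose denominator stays <= 18; these approach x as k grows, and every other convergent or intermediate fraction in range is farther away.
Largest k: floor((18 - q_0)/q_1) = floor((18 - 1)/1) = 17.
That gives (17*3 + 2)/(17*1 + 1) = 53/18.
Compare the errors: |x - 3/1| = |437*1 - 3*148|/(148*1) = 7/148, and |x - 53/18| = |437*18 - 53*148|/(148*18) = 22/2664.
Cross-multiplying, 22*148 = 3256 < 18648 = 7*2664, so 22/2664 is smaller: the intermediate fraction 53/18 is closer to x than 3/1.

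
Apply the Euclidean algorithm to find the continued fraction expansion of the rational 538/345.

[1; 1, 1, 3, 1, 2, 2, 2, 2]

Run the Euclidean algorithm on 538 and 345; the successive quotients are the partial quotients a_0, a_1, ... (each step inverts the fractional part left over by the previous one):
  538 = 1*345 + 193, so a_0 = 1.
  345 = 1*193 + 152, so a_1 = 1.
  193 = 1*152 + 41, so a_2 = 1.
  152 = 3*41 + 29, so a_3 = 3.
  41 = 1*29 + 12, so a_4 = 1.
  29 = 2*12 + 5, so a_5 = 2.
  12 = 2*5 + 2, so a_6 = 2.
  5 = 2*2 + 1, so a_7 = 2.
  2 = 2*1 + 0, so a_8 = 2.
The remainder reaches 0 after 9 divisions, so the expansion has 9 partial quotients, read off in order.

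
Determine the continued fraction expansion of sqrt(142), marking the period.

[11; (1, 10, 1, 22)]

Write x_i = (sqrt(142) + m_i)/d_i with (m_0, d_0) = (0, 1). a_0 = floor(sqrt(142)) = 11, since 11^2 = 121 <= 142 < 144 = 12^2.
Iterate m_{i+1} = d_i*a_i - m_i, d_{i+1} = (142 - m_{i+1}^2)/d_i, a_{i+1} = floor((a_0 + m_{i+1})/d_{i+1}):
  m_1 = 1*11 - 0 = 11, d_1 = (142 - 11^2)/1 = 21/1 = 21, a_1 = floor((11 + 11)/21) = 1.
  m_2 = 21*1 - 11 = 10, d_2 = (142 - 10^2)/21 = 42/21 = 2, a_2 = floor((11 + 10)/2) = 10.
  m_3 = 2*10 - 10 = 10, d_3 = (142 - 10^2)/2 = 42/2 = 21, a_3 = floor((11 + 10)/21) = 1.
  m_4 = 21*1 - 10 = 11, d_4 = (142 - 11^2)/21 = 21/21 = 1, a_4 = floor((11 + 11)/1) = 22.
  m_5 = 1*22 - 11 = 11, d_5 = (142 - 11^2)/1 = 21/1 = 21: (m_5, d_5) = (m_1, d_1) = (11, 21), so from here the quotients repeat a_1, ..., a_4; the period length is 4.
Hence the expansion of sqrt(142) is a_0 = 11 followed by the repeating block 1, 10, 1, 22 (period 4).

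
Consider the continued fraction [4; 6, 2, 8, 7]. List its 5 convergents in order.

4/1, 25/6, 54/13, 457/110, 3253/783

Using the convergent recurrence p_i = a_i*p_{i-1} + p_{i-2}, q_i = a_i*q_{i-1} + q_{i-2} with p_{-2}=0, p_{-1}=1, q_{-2}=1, q_{-1}=0:
  i=0: a_0=4, p_0 = 4*1 + 0 = 4, q_0 = 4*0 + 1 = 1.
  i=1: a_1=6, p_1 = 6*4 + 1 = 25, q_1 = 6*1 + 0 = 6.
  i=2: a_2=2, p_2 = 2*25 + 4 = 54, q_2 = 2*6 + 1 = 13.
  i=3: a_3=8, p_3 = 8*54 + 25 = 457, q_3 = 8*13 + 6 = 110.
  i=4: a_4=7, p_4 = 7*457 + 54 = 3253, q_4 = 7*110 + 13 = 783.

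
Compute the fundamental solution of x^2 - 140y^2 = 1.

(x, y) = (71, 6)

First expand sqrt(140) as a continued fraction. With x_i = (sqrt(140) + m_i)/d_i and (m_0, d_0) = (0, 1): a_0 = floor(sqrt(140)) = 11, since 11^2 = 121 <= 140 < 144 = 12^2.
Iterate m_{i+1} = d_i*a_i - m_i, d_{i+1} = (140 - m_{i+1}^2)/d_i, a_{i+1} = floor((a_0 + m_{i+1})/d_{i+1}):
  m_1 = 1*11 - 0 = 11, d_1 = (140 - 11^2)/1 = 19/1 = 19, a_1 = floor((11 + 11)/19) = 1.
  m_2 = 19*1 - 11 = 8, d_2 = (140 - 8^2)/19 = 76/19 = 4, a_2 = floor((11 + 8)/4) = 4.
  m_3 = 4*4 - 8 = 8, d_3 = (140 - 8^2)/4 = 76/4 = 19, a_3 = floor((11 + 8)/19) = 1.
  m_4 = 19*1 - 8 = 11, d_4 = (140 - 11^2)/19 = 19/19 = 1, a_4 = floor((11 + 11)/1) = 22.
  m_5 = 1*22 - 11 = 11, d_5 = (140 - 11^2)/1 = 19/1 = 19: (m_5, d_5) = (m_1, d_1) = (11, 19), so from here the quotients repeat a_1, ..., a_4; the period length is 4.
So sqrt(140) = [11; (1, 4, 1, 22)] with period length k = 4.
k is even, so the fundamental solution of x^2 - 140y^2 = 1 is (p_{k-1}, q_{k-1}) = (p_3, q_3); compute convergents through index 3.
Convergents (p_i = a_i*p_{i-1} + p_{i-2}, q_i = a_i*q_{i-1} + q_{i-2} with p_{-2}=0, p_{-1}=1, q_{-2}=1, q_{-1}=0):
  i=0: a_0=11, p_0 = 11*1 + 0 = 11, q_0 = 11*0 + 1 = 1.
  i=1: a_1=1, p_1 = 1*11 + 1 = 12, q_1 = 1*1 + 0 = 1.
  i=2: a_2=4, p_2 = 4*12 + 11 = 59, q_2 = 4*1 + 1 = 5.
  i=3: a_3=1, p_3 = 1*59 + 12 = 71, q_3 = 1*5 + 1 = 6.
Check: 71^2 - 140*6^2 = 5041 - 5040 = 1, so (x, y) = (71, 6) solves the equation, and by the theorem it is the least positive solution.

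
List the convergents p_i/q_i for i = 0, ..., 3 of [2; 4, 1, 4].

Using the convergent recurrence p_i = a_i*p_{i-1} + p_{i-2}, q_i = a_i*q_{i-1} + q_{i-2} with p_{-2}=0, p_{-1}=1, q_{-2}=1, q_{-1}=0:
  i=0: a_0=2, p_0 = 2*1 + 0 = 2, q_0 = 2*0 + 1 = 1.
  i=1: a_1=4, p_1 = 4*2 + 1 = 9, q_1 = 4*1 + 0 = 4.
  i=2: a_2=1, p_2 = 1*9 + 2 = 11, q_2 = 1*4 + 1 = 5.
  i=3: a_3=4, p_3 = 4*11 + 9 = 53, q_3 = 4*5 + 4 = 24.

2/1, 9/4, 11/5, 53/24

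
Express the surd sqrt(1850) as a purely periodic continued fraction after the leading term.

[43; (86)]

Write x_i = (sqrt(1850) + m_i)/d_i with (m_0, d_0) = (0, 1). a_0 = floor(sqrt(1850)) = 43, since 43^2 = 1849 <= 1850 < 1936 = 44^2.
Iterate m_{i+1} = d_i*a_i - m_i, d_{i+1} = (1850 - m_{i+1}^2)/d_i, a_{i+1} = floor((a_0 + m_{i+1})/d_{i+1}):
  m_1 = 1*43 - 0 = 43, d_1 = (1850 - 43^2)/1 = 1/1 = 1, a_1 = floor((43 + 43)/1) = 86.
  m_2 = 1*86 - 43 = 43, d_2 = (1850 - 43^2)/1 = 1/1 = 1: (m_2, d_2) = (m_1, d_1) = (43, 1), so from here the quotient a_1 repeats; the period length is 1.
Hence the expansion of sqrt(1850) is a_0 = 43 followed by the repeating block 86 (period 1).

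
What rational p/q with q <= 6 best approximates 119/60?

Expand x = 119/60 as a continued fraction with the Euclidean algorithm:
  119 = 1*60 + 59, so a_0 = 1.
  60 = 1*59 + 1, so a_1 = 1.
  59 = 59*1 + 0, so a_2 = 59.
so x = [1; 1, 59].
Convergents (p_i = a_i*p_{i-1} + p_{i-2}, q_i = a_i*q_{i-1} + q_{i-2} with p_{-2}=0, p_{-1}=1, q_{-2}=1, q_{-1}=0), until the denominator exceeds 6:
  i=0: a_0=1, p_0 = 1*1 + 0 = 1, q_0 = 1*0 + 1 = 1.
  i=1: a_1=1, p_1 = 1*1 + 1 = 2, q_1 = 1*1 + 0 = 1.
  i=2: a_2=59, p_2 = 59*2 + 1 = 119, q_2 = 59*1 + 1 = 60.
q_2 = 60 > 6, so the last convergent with denominator <= 6 is p_1/q_1 = 2/1.
The closest fraction with denominator <= 6 is either p_1/q_1 or the intermediate fraction (k*p_1 + p_0)/(k*q_1 + q_0) with the largest k >= 1 whose denominator stays <= 6; these approach x as k grows, and every other convergent or intermediate fraction in range is farther away.
Largest k: floor((6 - q_0)/q_1) = floor((6 - 1)/1) = 5.
That gives (5*2 + 1)/(5*1 + 1) = 11/6.
Compare the errors: |x - 2/1| = |119*1 - 2*60|/(60*1) = 1/60, and |x - 11/6| = |119*6 - 11*60|/(60*6) = 54/360.
Cross-multiplying, 1*360 = 360 < 3240 = 54*60, so 1/60 is smaller: the convergent 2/1 is closer to x than 11/6.

2/1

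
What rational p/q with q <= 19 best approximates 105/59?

16/9

Expand x = 105/59 as a continued fraction with the Euclidean algorithm:
  105 = 1*59 + 46, so a_0 = 1.
  59 = 1*46 + 13, so a_1 = 1.
  46 = 3*13 + 7, so a_2 = 3.
  13 = 1*7 + 6, so a_3 = 1.
  7 = 1*6 + 1, so a_4 = 1.
  6 = 6*1 + 0, so a_5 = 6.
so x = [1; 1, 3, 1, 1, 6].
Convergents (p_i = a_i*p_{i-1} + p_{i-2}, q_i = a_i*q_{i-1} + q_{i-2} with p_{-2}=0, p_{-1}=1, q_{-2}=1, q_{-1}=0), until the denominator exceeds 19:
  i=0: a_0=1, p_0 = 1*1 + 0 = 1, q_0 = 1*0 + 1 = 1.
  i=1: a_1=1, p_1 = 1*1 + 1 = 2, q_1 = 1*1 + 0 = 1.
  i=2: a_2=3, p_2 = 3*2 + 1 = 7, q_2 = 3*1 + 1 = 4.
  i=3: a_3=1, p_3 = 1*7 + 2 = 9, q_3 = 1*4 + 1 = 5.
  i=4: a_4=1, p_4 = 1*9 + 7 = 16, q_4 = 1*5 + 4 = 9.
  i=5: a_5=6, p_5 = 6*16 + 9 = 105, q_5 = 6*9 + 5 = 59.
q_5 = 59 > 19, so the last convergent with denominator <= 19 is p_4/q_4 = 16/9.
The closest fraction with denominator <= 19 is either p_4/q_4 or the intermediate fraction (k*p_4 + p_3)/(k*q_4 + q_3) with the largest k >= 1 whose denominator stays <= 19; these approach x as k grows, and every other convergent or intermediate fraction in range is farther away.
Largest k: floor((19 - q_3)/q_4) = floor((19 - 5)/9) = 1.
That gives (1*16 + 9)/(1*9 + 5) = 25/14.
Compare the errors: |x - 16/9| = |105*9 - 16*59|/(59*9) = 1/531, and |x - 25/14| = |105*14 - 25*59|/(59*14) = 5/826.
Cross-multiplying, 1*826 = 826 < 2655 = 5*531, so 1/531 is smaller: the convergent 16/9 is closer to x than 25/14.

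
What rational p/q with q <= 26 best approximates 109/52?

Expand x = 109/52 as a continued fraction with the Euclidean algorithm:
  109 = 2*52 + 5, so a_0 = 2.
  52 = 10*5 + 2, so a_1 = 10.
  5 = 2*2 + 1, so a_2 = 2.
  2 = 2*1 + 0, so a_3 = 2.
so x = [2; 10, 2, 2].
Convergents (p_i = a_i*p_{i-1} + p_{i-2}, q_i = a_i*q_{i-1} + q_{i-2} with p_{-2}=0, p_{-1}=1, q_{-2}=1, q_{-1}=0), until the denominator exceeds 26:
  i=0: a_0=2, p_0 = 2*1 + 0 = 2, q_0 = 2*0 + 1 = 1.
  i=1: a_1=10, p_1 = 10*2 + 1 = 21, q_1 = 10*1 + 0 = 10.
  i=2: a_2=2, p_2 = 2*21 + 2 = 44, q_2 = 2*10 + 1 = 21.
  i=3: a_3=2, p_3 = 2*44 + 21 = 109, q_3 = 2*21 + 10 = 52.
q_3 = 52 > 26, so the last convergent with denominator <= 26 is p_2/q_2 = 44/21.
The closest fraction with denominator <= 26 is either p_2/q_2 or the intermediate fraction (k*p_2 + p_1)/(k*q_2 + q_1) with the largest k >= 1 whose denominator stays <= 26; these approach x as k grows, and every other convergent or intermediate fraction in range is farther away.
Largest k: floor((26 - q_1)/q_2) = floor((26 - 10)/21) = 0.
Since k = 0, no intermediate fraction beyond p_2/q_2 has denominator <= 26, so the convergent 44/21 is the closest (its error is |109*21 - 44*52|/(52*21) = 1/1092).

44/21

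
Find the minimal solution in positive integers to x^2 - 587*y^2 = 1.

(x, y) = (1907162, 78717)

First expand sqrt(587) as a continued fraction. With x_i = (sqrt(587) + m_i)/d_i and (m_0, d_0) = (0, 1): a_0 = floor(sqrt(587)) = 24, since 24^2 = 576 <= 587 < 625 = 25^2.
Iterate m_{i+1} = d_i*a_i - m_i, d_{i+1} = (587 - m_{i+1}^2)/d_i, a_{i+1} = floor((a_0 + m_{i+1})/d_{i+1}):
  m_1 = 1*24 - 0 = 24, d_1 = (587 - 24^2)/1 = 11/1 = 11, a_1 = floor((24 + 24)/11) = 4.
  m_2 = 11*4 - 24 = 20, d_2 = (587 - 20^2)/11 = 187/11 = 17, a_2 = floor((24 + 20)/17) = 2.
  m_3 = 17*2 - 20 = 14, d_3 = (587 - 14^2)/17 = 391/17 = 23, a_3 = floor((24 + 14)/23) = 1.
  m_4 = 23*1 - 14 = 9, d_4 = (587 - 9^2)/23 = 506/23 = 22, a_4 = floor((24 + 9)/22) = 1.
  m_5 = 22*1 - 9 = 13, d_5 = (587 - 13^2)/22 = 418/22 = 19, a_5 = floor((24 + 13)/19) = 1.
  m_6 = 19*1 - 13 = 6, d_6 = (587 - 6^2)/19 = 551/19 = 29, a_6 = floor((24 + 6)/29) = 1.
  m_7 = 29*1 - 6 = 23, d_7 = (587 - 23^2)/29 = 58/29 = 2, a_7 = floor((24 + 23)/2) = 23.
  m_8 = 2*23 - 23 = 23, d_8 = (587 - 23^2)/2 = 58/2 = 29, a_8 = floor((24 + 23)/29) = 1.
  m_9 = 29*1 - 23 = 6, d_9 = (587 - 6^2)/29 = 551/29 = 19, a_9 = floor((24 + 6)/19) = 1.
  m_10 = 19*1 - 6 = 13, d_10 = (587 - 13^2)/19 = 418/19 = 22, a_10 = floor((24 + 13)/22) = 1.
  m_11 = 22*1 - 13 = 9, d_11 = (587 - 9^2)/22 = 506/22 = 23, a_11 = floor((24 + 9)/23) = 1.
  m_12 = 23*1 - 9 = 14, d_12 = (587 - 14^2)/23 = 391/23 = 17, a_12 = floor((24 + 14)/17) = 2.
  m_13 = 17*2 - 14 = 20, d_13 = (587 - 20^2)/17 = 187/17 = 11, a_13 = floor((24 + 20)/11) = 4.
  m_14 = 11*4 - 20 = 24, d_14 = (587 - 24^2)/11 = 11/11 = 1, a_14 = floor((24 + 24)/1) = 48.
  m_15 = 1*48 - 24 = 24, d_15 = (587 - 24^2)/1 = 11/1 = 11: (m_15, d_15) = (m_1, d_1) = (24, 11), so from here the quotients repeat a_1, ..., a_14; the period length is 14.
So sqrt(587) = [24; (4, 2, 1, 1, 1, 1, 23, 1, 1, 1, 1, 2, 4, 48)] with period length k = 14.
k is even, so the fundamental solution of x^2 - 587y^2 = 1 is (p_{k-1}, q_{k-1}) = (p_13, q_13); compute convergents through index 13.
Convergents (p_i = a_i*p_{i-1} + p_{i-2}, q_i = a_i*q_{i-1} + q_{i-2} with p_{-2}=0, p_{-1}=1, q_{-2}=1, q_{-1}=0):
  i=0: a_0=24, p_0 = 24*1 + 0 = 24, q_0 = 24*0 + 1 = 1.
  i=1: a_1=4, p_1 = 4*24 + 1 = 97, q_1 = 4*1 + 0 = 4.
  i=2: a_2=2, p_2 = 2*97 + 24 = 218, q_2 = 2*4 + 1 = 9.
  i=3: a_3=1, p_3 = 1*218 + 97 = 315, q_3 = 1*9 + 4 = 13.
  i=4: a_4=1, p_4 = 1*315 + 218 = 533, q_4 = 1*13 + 9 = 22.
  i=5: a_5=1, p_5 = 1*533 + 315 = 848, q_5 = 1*22 + 13 = 35.
  i=6: a_6=1, p_6 = 1*848 + 533 = 1381, q_6 = 1*35 + 22 = 57.
  i=7: a_7=23, p_7 = 23*1381 + 848 = 32611, q_7 = 23*57 + 35 = 1346.
  i=8: a_8=1, p_8 = 1*32611 + 1381 = 33992, q_8 = 1*1346 + 57 = 1403.
  i=9: a_9=1, p_9 = 1*33992 + 32611 = 66603, q_9 = 1*1403 + 1346 = 2749.
  i=10: a_10=1, p_10 = 1*66603 + 33992 = 100595, q_10 = 1*2749 + 1403 = 4152.
  i=11: a_11=1, p_11 = 1*100595 + 66603 = 167198, q_11 = 1*4152 + 2749 = 6901.
  i=12: a_12=2, p_12 = 2*167198 + 100595 = 434991, q_12 = 2*6901 + 4152 = 17954.
  i=13: a_13=4, p_13 = 4*434991 + 167198 = 1907162, q_13 = 4*17954 + 6901 = 78717.
Check: 1907162^2 - 587*78717^2 = 3637266894244 - 3637266894243 = 1, so (x, y) = (1907162, 78717) solves the equation, and by the theorem it is the least positive solution.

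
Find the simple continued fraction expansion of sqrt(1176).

Write x_i = (sqrt(1176) + m_i)/d_i with (m_0, d_0) = (0, 1). a_0 = floor(sqrt(1176)) = 34, since 34^2 = 1156 <= 1176 < 1225 = 35^2.
Iterate m_{i+1} = d_i*a_i - m_i, d_{i+1} = (1176 - m_{i+1}^2)/d_i, a_{i+1} = floor((a_0 + m_{i+1})/d_{i+1}):
  m_1 = 1*34 - 0 = 34, d_1 = (1176 - 34^2)/1 = 20/1 = 20, a_1 = floor((34 + 34)/20) = 3.
  m_2 = 20*3 - 34 = 26, d_2 = (1176 - 26^2)/20 = 500/20 = 25, a_2 = floor((34 + 26)/25) = 2.
  m_3 = 25*2 - 26 = 24, d_3 = (1176 - 24^2)/25 = 600/25 = 24, a_3 = floor((34 + 24)/24) = 2.
  m_4 = 24*2 - 24 = 24, d_4 = (1176 - 24^2)/24 = 600/24 = 25, a_4 = floor((34 + 24)/25) = 2.
  m_5 = 25*2 - 24 = 26, d_5 = (1176 - 26^2)/25 = 500/25 = 20, a_5 = floor((34 + 26)/20) = 3.
  m_6 = 20*3 - 26 = 34, d_6 = (1176 - 34^2)/20 = 20/20 = 1, a_6 = floor((34 + 34)/1) = 68.
  m_7 = 1*68 - 34 = 34, d_7 = (1176 - 34^2)/1 = 20/1 = 20: (m_7, d_7) = (m_1, d_1) = (34, 20), so from here the quotients repeat a_1, ..., a_6; the period length is 6.
Hence the expansion of sqrt(1176) is a_0 = 34 followed by the repeating block 3, 2, 2, 2, 3, 68 (period 6).

[34; (3, 2, 2, 2, 3, 68)]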